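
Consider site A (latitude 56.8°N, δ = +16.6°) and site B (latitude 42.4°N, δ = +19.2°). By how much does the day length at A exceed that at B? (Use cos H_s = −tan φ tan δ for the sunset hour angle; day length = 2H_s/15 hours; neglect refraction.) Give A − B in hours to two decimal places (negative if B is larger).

A: H_s = arccos(−tan 56.8° · tan 16.6°) = 117.10°, so 2H_s/15 = 15.6133 h.
B: H_s = arccos(−tan 42.4° · tan 19.2°) = 108.54°, so 2H_s/15 = 14.4720 h.
A − B = 15.6133 − 14.4720 = 1.1413 h.

+1.14 h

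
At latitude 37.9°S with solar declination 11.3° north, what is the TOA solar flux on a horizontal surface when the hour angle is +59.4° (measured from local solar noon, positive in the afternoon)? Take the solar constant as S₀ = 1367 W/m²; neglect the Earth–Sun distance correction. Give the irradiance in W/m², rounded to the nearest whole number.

374 W/m²

cos θ_z = sin φ sin δ + cos φ cos δ cos H = (-0.6143)(0.1959) + (0.7891)(0.9806)(0.5090) = 0.2735.
Top-of-atmosphere irradiance = S₀ cos θ_z = 1367 × 0.2735 = 373.87 W/m².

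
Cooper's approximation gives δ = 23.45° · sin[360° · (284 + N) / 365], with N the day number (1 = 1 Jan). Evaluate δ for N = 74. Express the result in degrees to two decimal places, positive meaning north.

-2.82°

360 × (284 + 74) / 365 = 353.096°; sin(353.096°) = -0.1202.
δ = 23.45 × -0.1202 = -2.819° ≈ -2.82°.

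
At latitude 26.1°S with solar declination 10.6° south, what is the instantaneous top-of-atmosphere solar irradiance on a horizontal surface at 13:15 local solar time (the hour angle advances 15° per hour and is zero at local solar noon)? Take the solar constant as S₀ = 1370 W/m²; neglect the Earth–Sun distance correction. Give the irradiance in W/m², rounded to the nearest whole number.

1256 W/m²

Hour angle H = 15° × (13.25 − 12) = 18.75°.
cos θ_z = sin φ sin δ + cos φ cos δ cos H = (-0.4399)(-0.1840) + (0.8980)(0.9829)(0.9469) = 0.9167.
Top-of-atmosphere irradiance = S₀ cos θ_z = 1370 × 0.9167 = 1255.88 W/m².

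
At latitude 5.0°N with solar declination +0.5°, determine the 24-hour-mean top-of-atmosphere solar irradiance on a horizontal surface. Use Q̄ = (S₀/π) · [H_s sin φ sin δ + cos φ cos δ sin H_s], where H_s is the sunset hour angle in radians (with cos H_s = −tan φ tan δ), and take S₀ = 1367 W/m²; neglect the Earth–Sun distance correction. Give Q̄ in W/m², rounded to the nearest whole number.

434 W/m²

−tan φ tan δ = −(0.0875)(0.0087) = -0.0008; H_s = arccos(-0.0008) = 90.05°. In radians, H_s = 1.5717.
H_s sin φ sin δ = 1.5717 × 0.0872 × 0.0087 = 0.0012.
cos φ cos δ sin H_s = 0.9962 × 1.0000 × 1.0000 = 0.9962.
Q̄ = (1367/π) × (0.0012 + 0.9962) = 435.13 × 0.9974 = 434.00 W/m².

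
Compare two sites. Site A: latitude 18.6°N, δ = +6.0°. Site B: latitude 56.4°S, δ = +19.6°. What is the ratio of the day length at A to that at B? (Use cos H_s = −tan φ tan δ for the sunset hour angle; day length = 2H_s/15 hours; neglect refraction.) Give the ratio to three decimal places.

1.598

A: H_s = arccos(−tan 18.6° · tan 6.0°) = 92.03°, so 2H_s/15 = 12.2707 h.
B: H_s = arccos(−tan -56.4° · tan 19.6°) = 57.59°, so 2H_s/15 = 7.6787 h.
Ratio A/B = 12.2707 / 7.6787 = 1.5980.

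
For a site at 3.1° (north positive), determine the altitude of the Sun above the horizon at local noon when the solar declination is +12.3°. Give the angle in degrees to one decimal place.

At local solar noon the hour angle is zero, so the elevation is 90° − |φ − δ| = 90° − |3.1° − (12.3°)| = 90° − 9.2° = 80.8°.

80.8°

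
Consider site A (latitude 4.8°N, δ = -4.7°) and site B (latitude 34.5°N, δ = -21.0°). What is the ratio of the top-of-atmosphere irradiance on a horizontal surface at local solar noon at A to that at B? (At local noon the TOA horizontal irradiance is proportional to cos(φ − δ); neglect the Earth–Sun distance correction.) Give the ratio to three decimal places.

A: cos θ_z = cos(4.8° − (-4.7°)) = 0.9863.
B: cos θ_z = cos(34.5° − (-21.0°)) = 0.5664.
Ratio A/B = 0.9863 / 0.5664 = 1.7413.

1.741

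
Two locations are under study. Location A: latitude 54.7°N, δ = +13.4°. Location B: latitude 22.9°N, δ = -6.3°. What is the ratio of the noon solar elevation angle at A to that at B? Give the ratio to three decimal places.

A: 90° − |54.7 − (13.4)| = 48.70°.
B: 90° − |22.9 − (-6.3)| = 60.80°.
Ratio A/B = 48.7000 / 60.8000 = 0.8010.

0.801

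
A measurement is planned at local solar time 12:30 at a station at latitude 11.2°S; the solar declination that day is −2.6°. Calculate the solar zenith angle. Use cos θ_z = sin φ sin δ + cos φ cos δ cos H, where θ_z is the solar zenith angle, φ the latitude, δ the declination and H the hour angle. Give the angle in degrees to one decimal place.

11.4°

Hour angle H = 15° × (12.5 − 12) = 7.50°.
With φ = -11.2°, δ = -2.6°, H = 7.50°: sin φ sin δ = 0.0088, cos φ cos δ cos H = 0.9716, so cos θ_z = 0.9804.
θ_z = arccos(0.9804) = 11.36°.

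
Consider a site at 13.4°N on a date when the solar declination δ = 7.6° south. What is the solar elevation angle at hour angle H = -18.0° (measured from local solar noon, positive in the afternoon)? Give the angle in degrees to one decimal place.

62.4°

With φ = 13.4°, δ = -7.6°, H = -18.00°: sin φ sin δ = -0.0307, cos φ cos δ cos H = 0.9170, so cos θ_z = 0.8863.
θ_z = arccos(0.8863) = 27.59°, so the elevation is 90° − 27.59° = 62.41°.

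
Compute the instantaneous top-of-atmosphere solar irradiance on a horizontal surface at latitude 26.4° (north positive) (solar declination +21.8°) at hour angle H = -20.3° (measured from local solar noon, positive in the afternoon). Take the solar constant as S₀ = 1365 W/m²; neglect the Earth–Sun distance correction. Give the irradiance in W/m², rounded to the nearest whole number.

1290 W/m²

cos θ_z = sin(26.4°) sin(21.8°) + cos(26.4°) cos(21.8°) cos(-20.30°) = 0.1651 + 0.7800 = 0.9451.
Top-of-atmosphere irradiance = S₀ cos θ_z = 1365 × 0.9451 = 1290.06 W/m².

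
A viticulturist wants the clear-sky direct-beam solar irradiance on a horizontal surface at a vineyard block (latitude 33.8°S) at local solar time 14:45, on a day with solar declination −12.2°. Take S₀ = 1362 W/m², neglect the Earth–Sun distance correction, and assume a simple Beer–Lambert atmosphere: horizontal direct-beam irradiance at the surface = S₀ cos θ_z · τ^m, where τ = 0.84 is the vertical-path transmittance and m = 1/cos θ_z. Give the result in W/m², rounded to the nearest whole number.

Hour angle H = 15° × (14.75 − 12) = 41.25°.
cos θ_z = sin(-33.8°) sin(-12.2°) + cos(-33.8°) cos(-12.2°) cos(41.25°) = 0.1176 + 0.6107 = 0.7283.
Air mass m = 1/cos θ_z = 1/0.7283 = 1.373; τ^m = 0.84^1.373 = 0.7871.
Surface direct beam = 1362 × 0.7283 × 0.7871 = 780.76 W/m².

781 W/m²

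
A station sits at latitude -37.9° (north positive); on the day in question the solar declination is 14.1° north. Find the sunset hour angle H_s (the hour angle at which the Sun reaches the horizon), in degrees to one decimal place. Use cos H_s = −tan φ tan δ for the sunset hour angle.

78.7°

cos H_s = −tan(-37.9°) · tan(14.1°) = 0.1955, so H_s = arccos(0.1955) = 78.73°.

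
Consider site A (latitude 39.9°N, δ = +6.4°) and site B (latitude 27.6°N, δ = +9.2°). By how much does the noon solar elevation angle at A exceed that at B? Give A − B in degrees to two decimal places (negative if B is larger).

-15.10°

A: 90° − |39.9 − (6.4)| = 56.50°.
B: 90° − |27.6 − (9.2)| = 71.60°.
A − B = 56.50 − 71.60 = -15.10°.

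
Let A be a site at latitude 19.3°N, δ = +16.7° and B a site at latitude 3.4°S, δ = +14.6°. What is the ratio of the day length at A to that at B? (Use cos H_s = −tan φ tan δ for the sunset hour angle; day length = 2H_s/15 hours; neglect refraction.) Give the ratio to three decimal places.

A: H_s = arccos(−tan 19.3° · tan 16.7°) = 96.03°, so 2H_s/15 = 12.8040 h.
B: H_s = arccos(−tan -3.4° · tan 14.6°) = 89.11°, so 2H_s/15 = 11.8813 h.
Ratio A/B = 12.8040 / 11.8813 = 1.0777.

1.078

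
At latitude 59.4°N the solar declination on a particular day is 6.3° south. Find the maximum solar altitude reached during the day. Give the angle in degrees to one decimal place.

24.3°

At local solar noon the hour angle is zero, so the elevation is 90° − |φ − δ| = 90° − |59.4° − (-6.3°)| = 90° − 65.7° = 24.3°.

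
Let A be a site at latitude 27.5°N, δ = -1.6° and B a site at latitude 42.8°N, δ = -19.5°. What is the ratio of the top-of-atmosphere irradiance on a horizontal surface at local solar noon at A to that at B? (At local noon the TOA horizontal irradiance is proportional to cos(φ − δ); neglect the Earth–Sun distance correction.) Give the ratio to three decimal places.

1.880

A: cos θ_z = cos(27.5° − (-1.6°)) = 0.8738.
B: cos θ_z = cos(42.8° − (-19.5°)) = 0.4648.
Ratio A/B = 0.8738 / 0.4648 = 1.8799.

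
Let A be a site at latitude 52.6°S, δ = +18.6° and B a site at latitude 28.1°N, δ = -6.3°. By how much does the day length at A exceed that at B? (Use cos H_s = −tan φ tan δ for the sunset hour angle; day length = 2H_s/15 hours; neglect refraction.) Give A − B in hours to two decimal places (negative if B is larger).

A: H_s = arccos(−tan -52.6° · tan 18.6°) = 63.89°, so 2H_s/15 = 8.5187 h.
B: H_s = arccos(−tan 28.1° · tan -6.3°) = 86.62°, so 2H_s/15 = 11.5493 h.
A − B = 8.5187 − 11.5493 = -3.0306 h.

-3.03 h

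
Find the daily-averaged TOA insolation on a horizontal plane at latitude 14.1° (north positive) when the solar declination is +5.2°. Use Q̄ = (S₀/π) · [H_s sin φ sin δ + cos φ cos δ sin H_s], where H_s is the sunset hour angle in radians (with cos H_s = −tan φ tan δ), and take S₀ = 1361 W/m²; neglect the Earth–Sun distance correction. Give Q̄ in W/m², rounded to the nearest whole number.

434 W/m²

The sunset hour angle satisfies cos H_s = −tan φ tan δ = -0.0229, giving H_s = 91.31°. In radians, H_s = 1.5937.
H_s sin φ sin δ = 1.5937 × 0.2436 × 0.0906 = 0.0352.
cos φ cos δ sin H_s = 0.9699 × 0.9959 × 0.9997 = 0.9656.
Q̄ = (1361/π) × (0.0352 + 0.9656) = 433.22 × 1.0008 = 433.57 W/m².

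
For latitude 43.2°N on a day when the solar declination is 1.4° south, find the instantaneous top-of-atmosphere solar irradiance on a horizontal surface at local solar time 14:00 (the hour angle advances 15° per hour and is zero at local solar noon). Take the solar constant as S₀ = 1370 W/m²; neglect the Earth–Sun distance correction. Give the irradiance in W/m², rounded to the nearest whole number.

842 W/m²

Hour angle H = 15° × (14 − 12) = 30.00°.
With φ = 43.2°, δ = -1.4°, H = 30.00°: sin φ sin δ = -0.0167, cos φ cos δ cos H = 0.6311, so cos θ_z = 0.6144.
Top-of-atmosphere irradiance = S₀ cos θ_z = 1370 × 0.6144 = 841.73 W/m².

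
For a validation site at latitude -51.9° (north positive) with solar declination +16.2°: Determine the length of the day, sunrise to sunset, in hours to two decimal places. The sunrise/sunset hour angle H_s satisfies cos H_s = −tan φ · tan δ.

The sunset hour angle satisfies cos H_s = −tan φ tan δ = 0.3705, giving H_s = 68.25°.
Day length = 2 H_s / 15° h⁻¹ = 136.50° / 15 = 9.100 h.

9.10 hours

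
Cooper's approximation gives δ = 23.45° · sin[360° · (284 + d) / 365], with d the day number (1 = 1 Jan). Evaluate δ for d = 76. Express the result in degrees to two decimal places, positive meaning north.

-2.02°

360 × (284 + 76) / 365 = 355.068°; sin(355.068°) = -0.0860.
δ = 23.45 × -0.0860 = -2.017° ≈ -2.02°.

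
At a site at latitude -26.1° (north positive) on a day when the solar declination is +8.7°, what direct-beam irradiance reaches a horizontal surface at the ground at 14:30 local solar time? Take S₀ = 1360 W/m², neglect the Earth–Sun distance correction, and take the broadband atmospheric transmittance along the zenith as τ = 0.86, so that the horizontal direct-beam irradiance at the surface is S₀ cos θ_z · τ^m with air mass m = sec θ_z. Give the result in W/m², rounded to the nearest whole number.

Hour angle H = 15° × (14.5 − 12) = 37.50°.
cos θ_z = sin φ sin δ + cos φ cos δ cos H = (-0.4399)(0.1513) + (0.8980)(0.9885)(0.7934) = 0.6377.
Air mass m = 1/cos θ_z = 1/0.6377 = 1.568; τ^m = 0.86^1.568 = 0.7894.
Surface direct beam = 1360 × 0.6377 × 0.7894 = 684.62 W/m².

685 W/m²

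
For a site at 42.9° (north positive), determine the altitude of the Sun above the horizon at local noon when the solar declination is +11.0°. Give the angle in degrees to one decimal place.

58.1°

At local solar noon the hour angle is zero, so the elevation is 90° − |φ − δ| = 90° − |42.9° − (11.0°)| = 90° − 31.9° = 58.1°.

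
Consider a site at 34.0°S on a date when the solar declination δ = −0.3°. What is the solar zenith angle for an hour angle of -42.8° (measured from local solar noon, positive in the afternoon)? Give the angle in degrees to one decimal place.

cos θ_z = sin φ sin δ + cos φ cos δ cos H = (-0.5592)(-0.0052) + (0.8290)(1.0000)(0.7337) = 0.6111.
θ_z = arccos(0.6111) = 52.33°.

52.3°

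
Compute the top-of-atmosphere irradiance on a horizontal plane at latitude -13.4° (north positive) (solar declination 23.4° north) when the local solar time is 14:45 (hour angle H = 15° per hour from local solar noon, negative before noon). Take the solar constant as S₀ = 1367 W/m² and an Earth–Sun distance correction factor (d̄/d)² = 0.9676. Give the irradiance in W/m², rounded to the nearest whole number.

766 W/m²

Hour angle H = 15° × (14.75 − 12) = 41.25°.
cos θ_z = sin φ sin δ + cos φ cos δ cos H = (-0.2317)(0.3971) + (0.9728)(0.9178)(0.7518) = 0.5792.
Top-of-atmosphere irradiance = S₀ (d̄/d)² cos θ_z = 1367 × 0.9676 × 0.5792 = 766.11 W/m².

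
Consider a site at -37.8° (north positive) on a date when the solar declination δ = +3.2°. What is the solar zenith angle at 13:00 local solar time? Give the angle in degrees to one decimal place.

43.3°

Hour angle H = 15° × (13 − 12) = 15.00°.
With φ = -37.8°, δ = 3.2°, H = 15.00°: sin φ sin δ = -0.0342, cos φ cos δ cos H = 0.7620, so cos θ_z = 0.7278.
θ_z = arccos(0.7278) = 43.30°.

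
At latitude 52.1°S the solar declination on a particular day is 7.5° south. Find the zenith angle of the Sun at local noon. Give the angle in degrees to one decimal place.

At local solar noon the hour angle is zero, so the zenith angle is |φ − δ| = |-52.1° − (-7.5°)| = 44.6°.

44.6°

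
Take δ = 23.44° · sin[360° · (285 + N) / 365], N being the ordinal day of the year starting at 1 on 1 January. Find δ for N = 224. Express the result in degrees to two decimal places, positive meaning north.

+14.42°

360 × (285 + 224) / 365 = 502.027°; sin(502.027°) = 0.6153.
δ = 23.44 × 0.6153 = 14.423° ≈ +14.42°.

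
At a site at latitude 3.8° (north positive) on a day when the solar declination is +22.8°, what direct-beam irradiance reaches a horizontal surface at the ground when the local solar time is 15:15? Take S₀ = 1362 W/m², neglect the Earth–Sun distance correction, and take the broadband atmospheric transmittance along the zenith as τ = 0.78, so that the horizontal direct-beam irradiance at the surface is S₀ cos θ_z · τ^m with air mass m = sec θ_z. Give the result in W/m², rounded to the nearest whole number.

Hour angle H = 15° × (15.25 − 12) = 48.75°.
cos θ_z = sin φ sin δ + cos φ cos δ cos H = (0.0663)(0.3875) + (0.9978)(0.9219)(0.6593) = 0.6322.
Air mass m = 1/cos θ_z = 1/0.6322 = 1.582; τ^m = 0.78^1.582 = 0.6750.
Surface direct beam = 1362 × 0.6322 × 0.6750 = 581.21 W/m².

581 W/m²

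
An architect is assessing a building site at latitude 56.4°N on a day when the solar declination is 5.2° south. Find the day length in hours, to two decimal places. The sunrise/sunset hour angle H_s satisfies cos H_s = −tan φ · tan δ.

10.95 hours

The sunset hour angle satisfies cos H_s = −tan φ tan δ = 0.1370, giving H_s = 82.13°.
Day length = 2 H_s / 15° h⁻¹ = 164.26° / 15 = 10.951 h.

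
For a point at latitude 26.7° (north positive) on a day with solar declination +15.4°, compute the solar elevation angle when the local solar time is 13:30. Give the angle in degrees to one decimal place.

Hour angle H = 15° × (13.5 − 12) = 22.50°.
cos θ_z = sin φ sin δ + cos φ cos δ cos H = (0.4493)(0.2656) + (0.8934)(0.9641)(0.9239) = 0.9151.
θ_z = arccos(0.9151) = 23.78°, so the elevation is 90° − 23.78° = 66.22°.

66.2°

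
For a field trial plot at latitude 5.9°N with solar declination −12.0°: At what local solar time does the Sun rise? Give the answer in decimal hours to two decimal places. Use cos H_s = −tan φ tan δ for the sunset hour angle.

6.08 h

−tan φ tan δ = −(0.1033)(-0.2126) = 0.0220; H_s = arccos(0.0220) = 88.74°.
Sunrise is at 12 − H_s/15 = 12 − 5.916 = 6.084 h local solar time.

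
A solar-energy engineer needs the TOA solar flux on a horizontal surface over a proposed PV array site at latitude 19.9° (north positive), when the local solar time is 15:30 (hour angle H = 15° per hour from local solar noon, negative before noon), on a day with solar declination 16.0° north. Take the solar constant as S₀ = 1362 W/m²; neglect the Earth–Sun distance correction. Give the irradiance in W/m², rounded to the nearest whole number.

877 W/m²

Hour angle H = 15° × (15.5 − 12) = 52.50°.
cos θ_z = sin(19.9°) sin(16.0°) + cos(19.9°) cos(16.0°) cos(52.50°) = 0.0938 + 0.5502 = 0.6440.
Top-of-atmosphere irradiance = S₀ cos θ_z = 1362 × 0.6440 = 877.13 W/m².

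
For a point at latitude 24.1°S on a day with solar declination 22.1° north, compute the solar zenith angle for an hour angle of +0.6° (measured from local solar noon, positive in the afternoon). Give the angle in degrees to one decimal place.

46.2°

cos θ_z = sin φ sin δ + cos φ cos δ cos H = (-0.4083)(0.3762) + (0.9128)(0.9265)(0.9999) = 0.6920.
θ_z = arccos(0.6920) = 46.21°.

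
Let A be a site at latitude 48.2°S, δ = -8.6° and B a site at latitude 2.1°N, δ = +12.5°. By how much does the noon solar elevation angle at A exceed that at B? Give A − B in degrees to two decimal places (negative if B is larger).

A: 90° − |-48.2 − (-8.6)| = 50.40°.
B: 90° − |2.1 − (12.5)| = 79.60°.
A − B = 50.40 − 79.60 = -29.20°.

-29.20°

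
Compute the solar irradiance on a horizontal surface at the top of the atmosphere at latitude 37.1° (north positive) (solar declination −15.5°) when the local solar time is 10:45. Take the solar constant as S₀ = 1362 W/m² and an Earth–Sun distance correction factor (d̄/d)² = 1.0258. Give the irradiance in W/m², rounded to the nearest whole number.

792 W/m²

Hour angle H = 15° × (10.75 − 12) = -18.75°.
cos θ_z = sin φ sin δ + cos φ cos δ cos H = (0.6032)(-0.2672) + (0.7976)(0.9636)(0.9469) = 0.5666.
Top-of-atmosphere irradiance = S₀ (d̄/d)² cos θ_z = 1362 × 1.0258 × 0.5666 = 791.62 W/m².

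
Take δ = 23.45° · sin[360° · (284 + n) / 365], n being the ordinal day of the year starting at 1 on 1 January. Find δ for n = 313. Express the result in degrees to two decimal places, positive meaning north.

360 × (284 + 313) / 365 = 588.822°; sin(588.822°) = -0.7527.
δ = 23.45 × -0.7527 = -17.651° ≈ -17.65°.

-17.65°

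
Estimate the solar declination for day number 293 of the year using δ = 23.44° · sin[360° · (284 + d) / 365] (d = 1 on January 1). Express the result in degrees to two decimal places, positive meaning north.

360 × (284 + 293) / 365 = 569.096°; sin(569.096°) = -0.4863.
δ = 23.44 × -0.4863 = -11.399° ≈ -11.40°.

-11.40°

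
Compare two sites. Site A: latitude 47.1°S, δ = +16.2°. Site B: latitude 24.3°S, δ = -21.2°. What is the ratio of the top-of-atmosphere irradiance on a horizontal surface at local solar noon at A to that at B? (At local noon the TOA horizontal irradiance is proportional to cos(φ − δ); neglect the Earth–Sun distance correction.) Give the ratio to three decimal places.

0.450

A: cos θ_z = cos(-47.1° − (16.2°)) = 0.4493.
B: cos θ_z = cos(-24.3° − (-21.2°)) = 0.9985.
Ratio A/B = 0.4493 / 0.9985 = 0.4500.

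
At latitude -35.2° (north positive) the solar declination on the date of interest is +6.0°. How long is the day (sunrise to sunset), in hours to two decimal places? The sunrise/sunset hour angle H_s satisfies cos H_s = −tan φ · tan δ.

The sunset hour angle satisfies cos H_s = −tan φ tan δ = 0.0741, giving H_s = 85.75°.
Day length = 2 H_s / 15° h⁻¹ = 171.50° / 15 = 11.433 h.

11.43 hours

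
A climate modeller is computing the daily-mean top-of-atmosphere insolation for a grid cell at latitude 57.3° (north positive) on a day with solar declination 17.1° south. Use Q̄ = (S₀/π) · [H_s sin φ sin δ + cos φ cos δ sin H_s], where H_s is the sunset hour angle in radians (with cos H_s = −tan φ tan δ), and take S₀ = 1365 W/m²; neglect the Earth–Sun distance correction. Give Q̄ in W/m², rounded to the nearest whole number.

−tan φ tan δ = −(1.5577)(-0.3076) = 0.4791; H_s = arccos(0.4791) = 61.37°. In radians, H_s = 1.0711.
H_s sin φ sin δ = 1.0711 × 0.8415 × -0.2940 = -0.2650.
cos φ cos δ sin H_s = 0.5402 × 0.9558 × 0.8777 = 0.4532.
Q̄ = (1365/π) × (-0.2650 + 0.4532) = 434.49 × 0.1882 = 81.77 W/m².

82 W/m²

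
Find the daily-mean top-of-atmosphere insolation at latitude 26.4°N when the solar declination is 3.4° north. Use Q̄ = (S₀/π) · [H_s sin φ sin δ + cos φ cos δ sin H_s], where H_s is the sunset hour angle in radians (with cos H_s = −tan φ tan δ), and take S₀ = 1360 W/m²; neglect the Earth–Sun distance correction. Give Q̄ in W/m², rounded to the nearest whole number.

405 W/m²

−tan φ tan δ = −(0.4964)(0.0594) = -0.0295; H_s = arccos(-0.0295) = 91.69°. In radians, H_s = 1.6003.
H_s sin φ sin δ = 1.6003 × 0.4446 × 0.0593 = 0.0422.
cos φ cos δ sin H_s = 0.8957 × 0.9982 × 0.9996 = 0.8937.
Q̄ = (1360/π) × (0.0422 + 0.8937) = 432.90 × 0.9359 = 405.15 W/m².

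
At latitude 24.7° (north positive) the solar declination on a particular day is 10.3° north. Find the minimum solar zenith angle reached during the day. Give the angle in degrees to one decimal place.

At local solar noon the hour angle is zero, so the zenith angle is |φ − δ| = |24.7° − (10.3°)| = 14.4°.

14.4°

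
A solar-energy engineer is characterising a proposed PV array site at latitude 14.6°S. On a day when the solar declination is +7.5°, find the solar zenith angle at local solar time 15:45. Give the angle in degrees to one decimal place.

60.0°

Hour angle H = 15° × (15.75 − 12) = 56.25°.
cos θ_z = sin(-14.6°) sin(7.5°) + cos(-14.6°) cos(7.5°) cos(56.25°) = -0.0329 + 0.5330 = 0.5001.
θ_z = arccos(0.5001) = 59.99°.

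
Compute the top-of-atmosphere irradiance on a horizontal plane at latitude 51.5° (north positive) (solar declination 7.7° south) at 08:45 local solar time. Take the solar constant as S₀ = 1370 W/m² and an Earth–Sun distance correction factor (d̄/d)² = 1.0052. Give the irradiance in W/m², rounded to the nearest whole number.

Hour angle H = 15° × (8.75 − 12) = -48.75°.
With φ = 51.5°, δ = -7.7°, H = -48.75°: sin φ sin δ = -0.1049, cos φ cos δ cos H = 0.4068, so cos θ_z = 0.3019.
Top-of-atmosphere irradiance = S₀ (d̄/d)² cos θ_z = 1370 × 1.0052 × 0.3019 = 415.75 W/m².

416 W/m²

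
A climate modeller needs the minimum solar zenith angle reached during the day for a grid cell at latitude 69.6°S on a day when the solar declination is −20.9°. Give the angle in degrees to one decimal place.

48.7°

At local solar noon the hour angle is zero, so the zenith angle is |φ − δ| = |-69.6° − (-20.9°)| = 48.7°.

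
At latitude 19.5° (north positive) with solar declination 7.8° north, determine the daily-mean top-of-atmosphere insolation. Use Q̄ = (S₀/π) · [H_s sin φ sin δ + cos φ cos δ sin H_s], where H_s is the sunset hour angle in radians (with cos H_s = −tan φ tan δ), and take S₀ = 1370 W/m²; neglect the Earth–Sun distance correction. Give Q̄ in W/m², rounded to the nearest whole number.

439 W/m²

cos H_s = −tan(19.5°) · tan(7.8°) = -0.0485, so H_s = arccos(-0.0485) = 92.78°. In radians, H_s = 1.6193.
H_s sin φ sin δ = 1.6193 × 0.3338 × 0.1357 = 0.0733.
cos φ cos δ sin H_s = 0.9426 × 0.9907 × 0.9988 = 0.9327.
Q̄ = (1370/π) × (0.0733 + 0.9327) = 436.08 × 1.0060 = 438.70 W/m².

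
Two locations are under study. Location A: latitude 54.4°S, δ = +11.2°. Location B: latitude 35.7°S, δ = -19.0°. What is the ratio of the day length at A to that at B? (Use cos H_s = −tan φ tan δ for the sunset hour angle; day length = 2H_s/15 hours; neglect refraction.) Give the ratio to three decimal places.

A: H_s = arccos(−tan -54.4° · tan 11.2°) = 73.94°, so 2H_s/15 = 9.8587 h.
B: H_s = arccos(−tan -35.7° · tan -19.0°) = 104.33°, so 2H_s/15 = 13.9107 h.
Ratio A/B = 9.8587 / 13.9107 = 0.7087.

0.709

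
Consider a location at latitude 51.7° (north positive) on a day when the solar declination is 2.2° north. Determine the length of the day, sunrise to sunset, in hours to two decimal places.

12.37 hours

cos H_s = −tan(51.7°) · tan(2.2°) = -0.0486, so H_s = arccos(-0.0486) = 92.79°.
Day length = 2 H_s / 15° h⁻¹ = 185.58° / 15 = 12.372 h.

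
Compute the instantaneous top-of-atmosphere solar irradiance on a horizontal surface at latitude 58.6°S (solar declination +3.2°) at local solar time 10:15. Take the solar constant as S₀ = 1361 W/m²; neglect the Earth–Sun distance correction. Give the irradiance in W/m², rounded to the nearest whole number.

570 W/m²

Hour angle H = 15° × (10.25 − 12) = -26.25°.
With φ = -58.6°, δ = 3.2°, H = -26.25°: sin φ sin δ = -0.0476, cos φ cos δ cos H = 0.4666, so cos θ_z = 0.4190.
Top-of-atmosphere irradiance = S₀ cos θ_z = 1361 × 0.4190 = 570.26 W/m².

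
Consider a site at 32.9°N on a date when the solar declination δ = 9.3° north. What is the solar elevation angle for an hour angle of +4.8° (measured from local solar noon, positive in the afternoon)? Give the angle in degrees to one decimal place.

cos θ_z = sin φ sin δ + cos φ cos δ cos H = (0.5432)(0.1616) + (0.8396)(0.9869)(0.9965) = 0.9135.
θ_z = arccos(0.9135) = 24.01°, so the elevation is 90° − 24.01° = 65.99°.

66.0°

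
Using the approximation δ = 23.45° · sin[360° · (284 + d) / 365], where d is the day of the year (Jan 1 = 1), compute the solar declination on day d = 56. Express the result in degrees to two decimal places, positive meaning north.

-9.78°

360 × (284 + 56) / 365 = 335.342°; sin(335.342°) = -0.4172.
δ = 23.45 × -0.4172 = -9.783° ≈ -9.78°.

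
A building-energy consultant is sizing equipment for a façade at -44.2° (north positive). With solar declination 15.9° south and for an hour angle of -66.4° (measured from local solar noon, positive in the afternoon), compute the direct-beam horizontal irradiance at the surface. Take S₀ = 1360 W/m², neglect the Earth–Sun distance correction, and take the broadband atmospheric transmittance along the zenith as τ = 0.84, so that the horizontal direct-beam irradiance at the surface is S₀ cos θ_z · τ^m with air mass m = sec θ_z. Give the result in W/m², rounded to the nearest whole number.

437 W/m²

cos θ_z = sin φ sin δ + cos φ cos δ cos H = (-0.6972)(-0.2740) + (0.7169)(0.9617)(0.4003) = 0.4670.
Air mass m = 1/cos θ_z = 1/0.4670 = 2.141; τ^m = 0.84^2.141 = 0.6885.
Surface direct beam = 1360 × 0.4670 × 0.6885 = 437.28 W/m².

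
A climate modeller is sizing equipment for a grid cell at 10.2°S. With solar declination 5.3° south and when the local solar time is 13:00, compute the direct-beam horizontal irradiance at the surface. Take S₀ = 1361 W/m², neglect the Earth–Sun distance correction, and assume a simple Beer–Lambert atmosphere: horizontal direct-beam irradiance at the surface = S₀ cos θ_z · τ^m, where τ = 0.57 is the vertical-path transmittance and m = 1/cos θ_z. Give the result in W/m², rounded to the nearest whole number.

731 W/m²

Hour angle H = 15° × (13 − 12) = 15.00°.
cos θ_z = sin φ sin δ + cos φ cos δ cos H = (-0.1771)(-0.0924) + (0.9842)(0.9957)(0.9659) = 0.9629.
Air mass m = 1/cos θ_z = 1/0.9629 = 1.039; τ^m = 0.57^1.039 = 0.5576.
Surface direct beam = 1361 × 0.9629 × 0.5576 = 730.74 W/m².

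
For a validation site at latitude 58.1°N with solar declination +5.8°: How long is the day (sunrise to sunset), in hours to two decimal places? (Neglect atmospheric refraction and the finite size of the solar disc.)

13.25 hours

The sunset hour angle satisfies cos H_s = −tan φ tan δ = -0.1632, giving H_s = 99.39°.
Day length = 2 H_s / 15° h⁻¹ = 198.78° / 15 = 13.252 h.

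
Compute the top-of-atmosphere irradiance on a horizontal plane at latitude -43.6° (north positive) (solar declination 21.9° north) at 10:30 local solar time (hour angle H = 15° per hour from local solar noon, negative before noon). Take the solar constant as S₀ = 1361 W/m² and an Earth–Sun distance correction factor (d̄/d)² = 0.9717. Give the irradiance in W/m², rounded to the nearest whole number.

481 W/m²

Hour angle H = 15° × (10.5 − 12) = -22.50°.
With φ = -43.6°, δ = 21.9°, H = -22.50°: sin φ sin δ = -0.2572, cos φ cos δ cos H = 0.6208, so cos θ_z = 0.3636.
Top-of-atmosphere irradiance = S₀ (d̄/d)² cos θ_z = 1361 × 0.9717 × 0.3636 = 480.86 W/m².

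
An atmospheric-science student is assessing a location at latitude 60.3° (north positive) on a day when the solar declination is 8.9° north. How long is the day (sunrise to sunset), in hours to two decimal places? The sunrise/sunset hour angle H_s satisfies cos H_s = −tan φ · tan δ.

14.12 hours

cos H_s = −tan(60.3°) · tan(8.9°) = -0.2745, so H_s = arccos(-0.2745) = 105.93°.
Day length = 2 H_s / 15° h⁻¹ = 211.86° / 15 = 14.124 h.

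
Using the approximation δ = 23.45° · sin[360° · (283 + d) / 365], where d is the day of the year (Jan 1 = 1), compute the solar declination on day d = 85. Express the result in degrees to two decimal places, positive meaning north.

360 × (283 + 85) / 365 = 362.959°; sin(362.959°) = 0.0516.
δ = 23.45 × 0.0516 = 1.210° ≈ +1.21°.

+1.21°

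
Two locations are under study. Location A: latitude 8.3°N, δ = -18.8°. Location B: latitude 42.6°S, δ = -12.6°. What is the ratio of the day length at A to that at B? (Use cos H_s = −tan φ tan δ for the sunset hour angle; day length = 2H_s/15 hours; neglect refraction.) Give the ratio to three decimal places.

A: H_s = arccos(−tan 8.3° · tan -18.8°) = 87.15°, so 2H_s/15 = 11.6200 h.
B: H_s = arccos(−tan -42.6° · tan -12.6°) = 101.86°, so 2H_s/15 = 13.5813 h.
Ratio A/B = 11.6200 / 13.5813 = 0.8556.

0.856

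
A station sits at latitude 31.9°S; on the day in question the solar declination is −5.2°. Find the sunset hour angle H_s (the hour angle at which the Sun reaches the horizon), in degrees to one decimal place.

93.2°

−tan φ tan δ = −(-0.6224)(-0.0910) = -0.0566; H_s = arccos(-0.0566) = 93.24°.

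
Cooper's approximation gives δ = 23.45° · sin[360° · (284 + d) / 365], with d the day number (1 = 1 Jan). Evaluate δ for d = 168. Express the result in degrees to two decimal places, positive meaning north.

360 × (284 + 168) / 365 = 445.808°; sin(445.808°) = 0.9973.
δ = 23.45 × 0.9973 = 23.387° ≈ +23.39°.

+23.39°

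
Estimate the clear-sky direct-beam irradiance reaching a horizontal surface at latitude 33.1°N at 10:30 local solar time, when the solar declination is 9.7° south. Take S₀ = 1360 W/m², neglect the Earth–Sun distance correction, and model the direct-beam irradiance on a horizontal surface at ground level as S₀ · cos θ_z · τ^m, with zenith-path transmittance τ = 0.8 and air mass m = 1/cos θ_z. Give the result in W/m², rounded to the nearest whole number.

654 W/m²

Hour angle H = 15° × (10.5 − 12) = -22.50°.
cos θ_z = sin(33.1°) sin(-9.7°) + cos(33.1°) cos(-9.7°) cos(-22.50°) = -0.0920 + 0.7629 = 0.6709.
Air mass m = 1/cos θ_z = 1/0.6709 = 1.491; τ^m = 0.8^1.491 = 0.7170.
Surface direct beam = 1360 × 0.6709 × 0.7170 = 654.21 W/m².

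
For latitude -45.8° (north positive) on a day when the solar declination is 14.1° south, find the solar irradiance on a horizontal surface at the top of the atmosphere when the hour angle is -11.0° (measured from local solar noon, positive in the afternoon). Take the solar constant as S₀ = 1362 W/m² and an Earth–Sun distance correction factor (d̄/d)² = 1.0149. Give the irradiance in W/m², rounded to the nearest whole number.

cos θ_z = sin φ sin δ + cos φ cos δ cos H = (-0.7169)(-0.2436) + (0.6972)(0.9699)(0.9816) = 0.8384.
Top-of-atmosphere irradiance = S₀ (d̄/d)² cos θ_z = 1362 × 1.0149 × 0.8384 = 1158.92 W/m².

1159 W/m²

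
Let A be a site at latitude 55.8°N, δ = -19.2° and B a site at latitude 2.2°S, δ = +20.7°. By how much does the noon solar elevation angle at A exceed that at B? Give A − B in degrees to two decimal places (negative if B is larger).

-52.10°

A: 90° − |55.8 − (-19.2)| = 15.00°.
B: 90° − |-2.2 − (20.7)| = 67.10°.
A − B = 15.00 − 67.10 = -52.10°.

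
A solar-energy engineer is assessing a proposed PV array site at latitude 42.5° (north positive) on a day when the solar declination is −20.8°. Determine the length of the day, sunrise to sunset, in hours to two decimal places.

−tan φ tan δ = −(0.9163)(-0.3799) = 0.3481; H_s = arccos(0.3481) = 69.63°.
Day length = 2 H_s / 15° h⁻¹ = 139.26° / 15 = 9.284 h.

9.28 hours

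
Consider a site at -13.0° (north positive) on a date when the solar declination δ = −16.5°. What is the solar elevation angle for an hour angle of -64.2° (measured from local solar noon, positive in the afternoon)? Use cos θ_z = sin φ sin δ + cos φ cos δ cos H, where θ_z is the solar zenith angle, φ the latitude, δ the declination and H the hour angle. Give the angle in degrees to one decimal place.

cos θ_z = sin φ sin δ + cos φ cos δ cos H = (-0.2250)(-0.2840) + (0.9744)(0.9588)(0.4352) = 0.4705.
θ_z = arccos(0.4705) = 61.93°, so the elevation is 90° − 61.93° = 28.07°.

28.1°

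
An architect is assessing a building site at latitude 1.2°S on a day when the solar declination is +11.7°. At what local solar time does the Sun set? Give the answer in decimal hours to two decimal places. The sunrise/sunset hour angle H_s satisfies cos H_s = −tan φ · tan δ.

17.98 h

−tan φ tan δ = −(-0.0209)(0.2071) = 0.0043; H_s = arccos(0.0043) = 89.75°.
Sunset is at 12 + H_s/15 = 12 + 5.983 = 17.983 h local solar time.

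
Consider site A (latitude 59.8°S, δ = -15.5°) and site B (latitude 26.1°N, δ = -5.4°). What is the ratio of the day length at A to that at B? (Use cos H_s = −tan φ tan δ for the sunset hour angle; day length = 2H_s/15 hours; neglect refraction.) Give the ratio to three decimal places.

A: H_s = arccos(−tan -59.8° · tan -15.5°) = 118.46°, so 2H_s/15 = 15.7947 h.
B: H_s = arccos(−tan 26.1° · tan -5.4°) = 87.35°, so 2H_s/15 = 11.6467 h.
Ratio A/B = 15.7947 / 11.6467 = 1.3562.

1.356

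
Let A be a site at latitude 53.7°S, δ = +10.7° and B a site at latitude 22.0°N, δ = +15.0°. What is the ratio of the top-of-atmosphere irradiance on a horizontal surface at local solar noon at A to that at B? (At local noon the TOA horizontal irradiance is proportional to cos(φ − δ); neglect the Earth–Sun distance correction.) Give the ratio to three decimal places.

A: cos θ_z = cos(-53.7° − (10.7°)) = 0.4321.
B: cos θ_z = cos(22.0° − (15.0°)) = 0.9925.
Ratio A/B = 0.4321 / 0.9925 = 0.4354.

0.435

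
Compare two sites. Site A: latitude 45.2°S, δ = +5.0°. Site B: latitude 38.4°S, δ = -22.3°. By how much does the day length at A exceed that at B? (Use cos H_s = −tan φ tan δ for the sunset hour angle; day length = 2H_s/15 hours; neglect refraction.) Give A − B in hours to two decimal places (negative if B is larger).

-3.20 h

A: H_s = arccos(−tan -45.2° · tan 5.0°) = 84.95°, so 2H_s/15 = 11.3267 h.
B: H_s = arccos(−tan -38.4° · tan -22.3°) = 108.97°, so 2H_s/15 = 14.5293 h.
A − B = 11.3267 − 14.5293 = -3.2026 h.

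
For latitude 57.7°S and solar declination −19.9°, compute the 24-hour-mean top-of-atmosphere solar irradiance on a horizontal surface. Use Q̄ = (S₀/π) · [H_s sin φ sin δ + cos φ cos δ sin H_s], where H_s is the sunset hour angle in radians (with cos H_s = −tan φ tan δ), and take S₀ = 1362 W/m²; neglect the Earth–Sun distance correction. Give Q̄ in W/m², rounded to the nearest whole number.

The sunset hour angle satisfies cos H_s = −tan φ tan δ = -0.5726, giving H_s = 124.93°. In radians, H_s = 2.1804.
H_s sin φ sin δ = 2.1804 × -0.8453 × -0.3404 = 0.6274.
cos φ cos δ sin H_s = 0.5344 × 0.9403 × 0.8199 = 0.4120.
Q̄ = (1362/π) × (0.6274 + 0.4120) = 433.54 × 1.0394 = 450.62 W/m².

451 W/m²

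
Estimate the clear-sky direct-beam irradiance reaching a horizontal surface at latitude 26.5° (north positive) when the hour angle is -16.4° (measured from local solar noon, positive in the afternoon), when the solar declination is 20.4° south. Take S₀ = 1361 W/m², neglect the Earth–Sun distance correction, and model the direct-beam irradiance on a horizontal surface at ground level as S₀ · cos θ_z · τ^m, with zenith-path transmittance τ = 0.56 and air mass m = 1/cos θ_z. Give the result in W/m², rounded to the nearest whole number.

362 W/m²

With φ = 26.5°, δ = -20.4°, H = -16.40°: sin φ sin δ = -0.1555, cos φ cos δ cos H = 0.8047, so cos θ_z = 0.6492.
Air mass m = 1/cos θ_z = 1/0.6492 = 1.540; τ^m = 0.56^1.540 = 0.4095.
Surface direct beam = 1361 × 0.6492 × 0.4095 = 361.82 W/m².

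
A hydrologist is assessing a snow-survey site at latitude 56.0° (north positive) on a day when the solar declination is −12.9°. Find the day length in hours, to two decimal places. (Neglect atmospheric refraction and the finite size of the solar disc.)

The sunset hour angle satisfies cos H_s = −tan φ tan δ = 0.3396, giving H_s = 70.15°.
Day length = 2 H_s / 15° h⁻¹ = 140.30° / 15 = 9.353 h.

9.35 hours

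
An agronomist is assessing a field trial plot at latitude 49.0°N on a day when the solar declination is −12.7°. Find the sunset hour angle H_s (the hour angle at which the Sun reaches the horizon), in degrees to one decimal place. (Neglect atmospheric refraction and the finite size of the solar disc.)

The sunset hour angle satisfies cos H_s = −tan φ tan δ = 0.2592, giving H_s = 74.98°.

75.0°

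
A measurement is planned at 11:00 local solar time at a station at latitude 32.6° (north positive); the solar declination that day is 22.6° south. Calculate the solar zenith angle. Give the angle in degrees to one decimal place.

57.0°

Hour angle H = 15° × (11 − 12) = -15.00°.
cos θ_z = sin φ sin δ + cos φ cos δ cos H = (0.5388)(-0.3843) + (0.8425)(0.9232)(0.9659) = 0.5442.
θ_z = arccos(0.5442) = 57.03°.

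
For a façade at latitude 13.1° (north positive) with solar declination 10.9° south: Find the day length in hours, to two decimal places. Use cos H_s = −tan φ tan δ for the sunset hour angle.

−tan φ tan δ = −(0.2327)(-0.1926) = 0.0448; H_s = arccos(0.0448) = 87.43°.
Day length = 2 H_s / 15° h⁻¹ = 174.86° / 15 = 11.657 h.

11.66 hours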